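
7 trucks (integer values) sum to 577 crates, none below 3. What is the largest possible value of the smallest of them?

82

The average is 577/7 < 83, so some value is ≤ 82.
Equality holds with 4 values of 82 and 3 values of 83.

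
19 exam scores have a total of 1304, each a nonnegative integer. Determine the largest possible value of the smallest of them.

68

The average is 1304/19 < 69, so some value is ≤ 68.
Taking 7 copies of 68 and 12 copies of 69 gives exactly 1304, so 68 is attained.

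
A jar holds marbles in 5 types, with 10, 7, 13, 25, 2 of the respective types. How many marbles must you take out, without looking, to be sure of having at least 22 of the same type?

54

In the worst case you take as many as possible of each type without reaching 22: 10 + 7 + 13 + 21 + 2 = 53.
The next one must give 22 of some type, so 53 + 1 = 54.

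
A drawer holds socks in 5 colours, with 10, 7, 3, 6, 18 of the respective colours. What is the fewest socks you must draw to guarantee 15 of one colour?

In the worst case you take as many as possible of each colour without reaching 15: 10 + 7 + 3 + 6 + 14 = 40.
The next one must give 15 of some colour, so 40 + 1 = 41.

41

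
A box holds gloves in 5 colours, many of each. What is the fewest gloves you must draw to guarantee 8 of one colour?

36

You could draw 7 of every colour without reaching 8 of any — 35 in all.
One more forces 8 of some colour, so 35 + 1 = 36.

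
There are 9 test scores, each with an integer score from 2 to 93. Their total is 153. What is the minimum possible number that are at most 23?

3

If only k of them are at most 23, the other 9 − k are at least 24, so the total is at least (9 − k)·24 + k·2.
This is ≤ 153, so (9 − k)·24 + 2k ≤ 153, which gives k ≥ 3.
Exactly 3 works: 3 values at 2 and 6 at 24 total 150; raise one of the low values by 3 (still ≤ 23) to hit 153.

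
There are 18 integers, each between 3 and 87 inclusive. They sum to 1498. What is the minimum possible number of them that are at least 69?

15

Each value short of 69 is at most 68, costing at least 87 − 68 = 19 against the maximum total of 1566.
We can afford to lose at most 1566 − 1498 = 68, so at most ⌊68/19⌋ = 3 fall short, and at least 15 are ≥ 69.
Exactly 15 works: 15 values at 87 and 3 at 68 total 1509; lower one of the high values by 11 (still ≥ 69) to hit 1498.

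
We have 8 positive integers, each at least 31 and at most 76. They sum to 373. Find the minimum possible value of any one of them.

31

Minimizing one value means maximizing the remaining 7.
The other 7 can take up 7 × 76 = 532 ≥ 373 − 31, so one integer can sit at its floor of 31.
Achievable: one at 31 and the other 7 totalling 342, which fits since 7 × 31 ≤ 342 ≤ 7 × 76.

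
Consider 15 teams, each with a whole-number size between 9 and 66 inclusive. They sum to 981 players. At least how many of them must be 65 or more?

11

If only k of them are at least 65, the other 15 − k are at most 64, so the total is at most k·66 + (15 − k)·64.
This must reach 981, so k·66 + (15 − k)·64 ≥ 981, giving k ≥ 11.
Exactly 11 works: 11 values at 66 and 4 at 64 total 982; lower one of the high values by 1 (still ≥ 65) to hit 981.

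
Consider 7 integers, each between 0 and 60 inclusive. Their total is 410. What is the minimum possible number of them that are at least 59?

2

Suppose at most 7 − j of them reach 59; then j values are ≤ 58 and the rest ≤ 60.
The total is then ≤ 58·j + 60·(7 − j) = 420 − 2j. For this to be ≥ 410 we need j ≤ 5, so at least 7 − 5 = 2 must reach 59.
Exactly 2 works: 2 values at 60 and 5 at 58 total 410.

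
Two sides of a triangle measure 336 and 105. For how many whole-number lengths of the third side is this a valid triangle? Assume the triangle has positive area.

The triangle inequality gives |336 − 105| < c < 336 + 105, i.e. 231 < c < 441.
So c can be any integer from 232 to 440: 209 values.

209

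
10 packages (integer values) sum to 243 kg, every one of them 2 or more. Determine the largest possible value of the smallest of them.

The 10 values sum to 243, so their minimum is at most ⌊243/10⌋ = 24.
Equality holds with 7 values of 24 and 3 values of 25.

24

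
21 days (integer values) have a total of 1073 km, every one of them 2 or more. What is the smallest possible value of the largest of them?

The 21 values sum to 1073, so their maximum is at least ⌈1073/21⌉ = 52.
Taking 19 copies of 51 and 2 copies of 52 gives exactly 1073, so 52 is attained.

52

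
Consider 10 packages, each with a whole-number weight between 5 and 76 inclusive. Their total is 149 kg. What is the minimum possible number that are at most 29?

If only k of them are at most 29, the other 10 − k are at least 30, so the total is at least (10 − k)·30 + k·5.
This is ≤ 149, so (10 − k)·30 + 5k ≤ 149, which gives k ≥ 7.
Exactly 7 works: 7 values at 5 and 3 at 30 total 125; raise one of the low values by 24 (still ≤ 29) to hit 149.

7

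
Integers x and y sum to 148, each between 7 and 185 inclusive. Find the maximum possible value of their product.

5476

xy = x(148 − x) is maximized when x is as near 148/2 as the bounds allow.
Taking x = 74 and y = 74 (both in [7, 185]) gives xy = 5476.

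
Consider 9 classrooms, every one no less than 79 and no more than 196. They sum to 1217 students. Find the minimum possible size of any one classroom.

79

To make one classroom as small as possible, make the other 8 as large as possible.
The other 8 can take up 8 × 196 = 1568 ≥ 1217 − 79, so one classroom can sit at its floor of 79.
Achievable: one at 79 and the other 8 totalling 1138, which fits since 8 × 79 ≤ 1138 ≤ 8 × 196.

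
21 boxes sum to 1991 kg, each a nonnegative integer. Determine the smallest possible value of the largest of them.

Some value must be at least ⌈1991/21⌉ = 95, since 21 × 94 = 1974 < 1991.
Achievable: 17 of them at 95 and 4 at 94 total 1991.

95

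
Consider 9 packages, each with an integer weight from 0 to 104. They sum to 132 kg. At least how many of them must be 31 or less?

5

If only k of them are at most 31, the other 9 − k are at least 32, so the total is at least (9 − k)·32 + k·0.
This is ≤ 132, so (9 − k)·32 + 0k ≤ 132, which gives k ≥ 5.
Exactly 5 works: 5 values at 0 and 4 at 32 total 128; raise one of the low values by 4 (still ≤ 31) to hit 132.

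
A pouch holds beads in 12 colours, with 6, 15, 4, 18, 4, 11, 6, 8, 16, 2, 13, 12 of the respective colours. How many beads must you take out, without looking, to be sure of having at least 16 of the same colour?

112

In the worst case you take as many as possible of each colour without reaching 16: 6 + 15 + 4 + 15 + 4 + 11 + 6 + 8 + 15 + 2 + 13 + 12 = 111.
The next one must give 16 of some colour, so 111 + 1 = 112.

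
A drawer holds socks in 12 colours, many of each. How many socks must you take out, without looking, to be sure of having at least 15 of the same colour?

169

You could draw 14 of every colour without reaching 15 of any — 168 in all.
One more forces 15 of some colour, so 168 + 1 = 169.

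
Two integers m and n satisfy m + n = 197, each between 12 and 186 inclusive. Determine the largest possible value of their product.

9702

With m + n fixed, mn peaks when the two are closest together.
Taking m = 98 and n = 99 (both in [12, 186]) gives mn = 9702.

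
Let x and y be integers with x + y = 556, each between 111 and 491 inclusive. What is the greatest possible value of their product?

For a fixed sum, the product xy is largest when x and y are as close as possible.
Taking x = 278 and y = 278 (both in [111, 491]) gives xy = 77284.

77284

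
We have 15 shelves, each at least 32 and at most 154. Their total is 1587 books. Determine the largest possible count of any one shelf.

Maximizing one value means minimizing the remaining 14.
The other 14 contribute at least 14 × 32 = 448, leaving at most 1587 − 448 = 1139.
But each shelf is capped at 154, so the maximum is 154.
Achievable: one at 154 and the other 14 totalling 1433, which fits since 14 × 32 ≤ 1433 ≤ 14 × 154.

154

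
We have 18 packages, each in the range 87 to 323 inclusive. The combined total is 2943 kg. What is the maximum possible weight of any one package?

323

Maximizing one value means minimizing the remaining 17.
The other 17 contribute at least 17 × 87 = 1479, leaving at most 2943 − 1479 = 1464.
But each package is capped at 323, so the maximum is 323.
Achievable: one at 323 and the other 17 totalling 2620, which fits since 17 × 87 ≤ 2620 ≤ 17 × 323.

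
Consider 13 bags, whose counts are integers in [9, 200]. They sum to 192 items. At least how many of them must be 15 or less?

3

If only k of them are at most 15, the other 13 − k are at least 16, so the total is at least (13 − k)·16 + k·9.
This is ≤ 192, so (13 − k)·16 + 9k ≤ 192, which gives k ≥ 3.
Exactly 3 works: 3 values at 9 and 10 at 16 total 187; raise one of the low values by 5 (still ≤ 15) to hit 192.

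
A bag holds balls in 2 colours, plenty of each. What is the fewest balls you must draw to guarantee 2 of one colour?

You could draw 1 of every colour without reaching 2 of any — 2 in all.
One more forces 2 of some colour, so 2 + 1 = 3.

3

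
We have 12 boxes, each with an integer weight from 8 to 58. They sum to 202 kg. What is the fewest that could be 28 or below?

7

If only k of them are at most 28, the other 12 − k are at least 29, so the total is at least (12 − k)·29 + k·8.
This is ≤ 202, so (12 − k)·29 + 8k ≤ 202, which gives k ≥ 7.
Exactly 7 works: 7 values at 8 and 5 at 29 total 201; raise one of the low values by 1 (still ≤ 28) to hit 202.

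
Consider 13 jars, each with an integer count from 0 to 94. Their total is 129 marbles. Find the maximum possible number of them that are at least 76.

With k values at 76 or above and the rest at least 0, the sum is at least 0 + 76k.
Since the sum is 129, we need 76k ≤ 129, i.e. k ≤ 1.
k = 1 is achieved by 1 value at 76 and 12 at 0, total 76; add 53 to one value (staying below 76) to reach 129.

1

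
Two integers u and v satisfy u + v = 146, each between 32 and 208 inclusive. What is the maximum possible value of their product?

For a fixed sum, the product uv is largest when u and v are as close as possible.
Taking u = 73 and v = 73 (both in [32, 208]) gives uv = 5329.

5329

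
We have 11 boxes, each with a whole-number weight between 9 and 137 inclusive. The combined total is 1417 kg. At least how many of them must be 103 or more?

Suppose at most 11 − j of them reach 103; then j values are ≤ 102 and the rest ≤ 137.
The total is then ≤ 102·j + 137·(11 − j) = 1507 − 35j. For this to be ≥ 1417 we need j ≤ 2, so at least 11 − 2 = 9 must reach 103.
Exactly 9 works: 9 values at 137 and 2 at 102 total 1437; lower one of the high values by 20 (still ≥ 103) to hit 1417.

9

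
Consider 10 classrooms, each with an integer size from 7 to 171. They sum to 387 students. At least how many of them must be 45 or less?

2

If only k of them are at most 45, the other 10 − k are at least 46, so the total is at least (10 − k)·46 + k·7.
This is ≤ 387, so (10 − k)·46 + 7k ≤ 387, which gives k ≥ 2.
Exactly 2 works: 2 values at 7 and 8 at 46 total 382; raise one of the low values by 5 (still ≤ 45) to hit 387.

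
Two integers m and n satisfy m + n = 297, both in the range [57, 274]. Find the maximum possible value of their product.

22052

For a fixed sum, the product mn is largest when m and n are as close as possible.
Taking m = 148 and n = 149 (both in [57, 274]) gives mn = 22052.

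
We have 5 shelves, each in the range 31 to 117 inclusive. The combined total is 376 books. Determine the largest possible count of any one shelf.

117

Maximizing one value means minimizing the remaining 4.
The other 4 contribute at least 4 × 31 = 124, leaving at most 376 − 124 = 252.
But each shelf is capped at 117, so the maximum is 117.
Achievable: one at 117 and the other 4 totalling 259, which fits since 4 × 31 ≤ 259 ≤ 4 × 117.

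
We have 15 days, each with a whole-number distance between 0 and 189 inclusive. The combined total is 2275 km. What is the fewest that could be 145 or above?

3

If only k of them are at least 145, the other 15 − k are at most 144, so the total is at most k·189 + (15 − k)·144.
This must reach 2275, so k·189 + (15 − k)·144 ≥ 2275, giving k ≥ 3.
Exactly 3 works: 3 values at 189 and 12 at 144 total 2295; lower one of the high values by 20 (still ≥ 145) to hit 2275.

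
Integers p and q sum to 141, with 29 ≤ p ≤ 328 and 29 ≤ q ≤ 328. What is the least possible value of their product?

pq = p(141 − p) is concave in p, so over [29, 112] it is minimized at an endpoint.
At the endpoint p = 29, q = 141 − 29 = 112, so pq = 29 × 112 = 3248.

3248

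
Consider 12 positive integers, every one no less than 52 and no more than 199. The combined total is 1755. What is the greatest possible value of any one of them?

Maximizing one value means minimizing the remaining 11.
The other 11 contribute at least 11 × 52 = 572, leaving at most 1755 − 572 = 1183.
But each integer is capped at 199, so the maximum is 199.
Achievable: one at 199 and the other 11 totalling 1556, which fits since 11 × 52 ≤ 1556 ≤ 11 × 199.

199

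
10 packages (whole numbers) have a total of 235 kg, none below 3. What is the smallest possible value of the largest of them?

24

If every one of the 10 were at most 23, the total would be at most 10 × 23 = 230 < 235.
Taking 5 copies of 23 and 5 copies of 24 gives exactly 235, so 24 is attained.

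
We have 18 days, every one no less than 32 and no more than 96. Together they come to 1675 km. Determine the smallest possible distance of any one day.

43

To make one day as small as possible, make the other 17 as large as possible.
The other 17 contribute at most 17 × 96 = 1632, leaving at least 1675 − 1632 = 43.
Since 43 ≥ 32, this is achievable: one at 43 and 17 at 96.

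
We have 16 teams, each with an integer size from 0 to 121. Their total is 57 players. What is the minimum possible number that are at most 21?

14

If only k of them are at most 21, the other 16 − k are at least 22, so the total is at least (16 − k)·22 + k·0.
This is ≤ 57, so (16 − k)·22 + 0k ≤ 57, which gives k ≥ 14.
Exactly 14 works: 14 values at 0 and 2 at 22 total 44; raise one of the low values by 13 (still ≤ 21) to hit 57.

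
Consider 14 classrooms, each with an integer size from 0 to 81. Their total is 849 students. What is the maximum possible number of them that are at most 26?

Each value at 26 or below falls at least 81 − 26 = 55 short of the ceiling 81.
The ceiling total is 14 × 81 = 1134, and we need 849, so at most ⌊(1134 − 849)/55⌋ = 5 can be that low.
k = 5 is achieved by 5 values at 26 and 9 at 81, total 859; lower one of the 81's by 10 (still > 26) to reach 849.

5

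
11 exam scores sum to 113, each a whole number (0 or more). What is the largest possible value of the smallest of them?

10

The average is 113/11 < 11, so some value is ≤ 10.
Equality holds with 8 values of 10 and 3 values of 11.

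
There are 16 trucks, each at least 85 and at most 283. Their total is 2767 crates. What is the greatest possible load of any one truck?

To make one truck as large as possible, make the other 15 as small as possible.
The other 15 contribute at least 15 × 85 = 1275, leaving at most 2767 − 1275 = 1492.
But each truck is capped at 283, so the maximum is 283.
Achievable: one at 283 and the other 15 totalling 2484, which fits since 15 × 85 ≤ 2484 ≤ 15 × 283.

283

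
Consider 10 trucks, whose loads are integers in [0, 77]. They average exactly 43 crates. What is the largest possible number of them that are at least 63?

6

The total is 10 × 43 = 430.
Suppose k of them are at least 63. Those contribute at least 63 each and the other 10 − k at least 0 each.
So the total is at least 63k + 0(10 − k) = 0 + 63k. This must be ≤ 430, giving k ≤ 6.
k = 6 is achieved by 6 values at 63 and 4 at 0, total 378; add 52 to one value (staying below 63) to reach 430.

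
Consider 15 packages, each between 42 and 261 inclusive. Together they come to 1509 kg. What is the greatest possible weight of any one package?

To make one package as large as possible, make the other 14 as small as possible.
The other 14 contribute at least 14 × 42 = 588, leaving at most 1509 − 588 = 921.
But each package is capped at 261, so the maximum is 261.
Achievable: one at 261 and the other 14 totalling 1248, which fits since 14 × 42 ≤ 1248 ≤ 14 × 261.

261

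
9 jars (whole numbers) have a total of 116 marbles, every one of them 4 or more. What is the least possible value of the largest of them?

The average is 116/9 > 12, so not all 9 can be 12 or less; the largest is ≥ 13.
Taking 1 copy of 12 and 8 copies of 13 gives exactly 116, so 13 is attained.

13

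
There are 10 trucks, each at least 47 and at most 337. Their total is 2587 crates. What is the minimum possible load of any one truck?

Minimizing one value means maximizing the remaining 9.
The other 9 can take up 9 × 337 = 3033 ≥ 2587 − 47, so one truck can sit at its floor of 47.
Achievable: one at 47 and the other 9 totalling 2540, which fits since 9 × 47 ≤ 2540 ≤ 9 × 337.

47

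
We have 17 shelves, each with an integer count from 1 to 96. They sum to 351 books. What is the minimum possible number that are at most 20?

Let j be the number exceeding 20. Then the total is ≥ 21·j + 1·(17 − j) = 17 + 20j.
So 20j ≤ 334 and j ≤ 16; hence at least 17 − 16 = 1 are ≤ 20.
Exactly 1 works: 1 value at 1 and 16 at 21 total 337; raise one of the low values by 14 (still ≤ 20) to hit 351.

1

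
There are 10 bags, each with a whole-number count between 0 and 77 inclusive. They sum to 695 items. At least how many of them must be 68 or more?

If only k of them are at least 68, the other 10 − k are at most 67, so the total is at most k·77 + (10 − k)·67.
This must reach 695, so k·77 + (10 − k)·67 ≥ 695, giving k ≥ 3.
Exactly 3 works: 3 values at 77 and 7 at 67 total 700; lower one of the high values by 5 (still ≥ 68) to hit 695.

3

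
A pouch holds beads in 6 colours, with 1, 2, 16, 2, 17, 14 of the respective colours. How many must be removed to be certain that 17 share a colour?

52

In the worst case you take as many as possible of each colour without reaching 17: 1 + 2 + 16 + 2 + 16 + 14 = 51.
The next one must give 17 of some colour, so 51 + 1 = 52.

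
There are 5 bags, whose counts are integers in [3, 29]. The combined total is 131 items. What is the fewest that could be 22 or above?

If only k of them are at least 22, the other 5 − k are at most 21, so the total is at most k·29 + (5 − k)·21.
This must reach 131, so k·29 + (5 − k)·21 ≥ 131, giving k ≥ 4.
Exactly 4 works: 4 values at 29 and 1 at 21 total 137; lower one of the high values by 6 (still ≥ 22) to hit 131.

4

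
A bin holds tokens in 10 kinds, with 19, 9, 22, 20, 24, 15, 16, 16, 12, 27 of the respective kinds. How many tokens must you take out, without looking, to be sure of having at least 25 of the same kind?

In the worst case you take as many as possible of each kind without reaching 25: 19 + 9 + 22 + 20 + 24 + 15 + 16 + 16 + 12 + 24 = 177.
The next one must give 25 of some kind, so 177 + 1 = 178.

178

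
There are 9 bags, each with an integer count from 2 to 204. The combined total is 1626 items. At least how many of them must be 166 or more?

4

Each value short of 166 is at most 165, costing at least 204 − 165 = 39 against the maximum total of 1836.
We can afford to lose at most 1836 − 1626 = 210, so at most ⌊210/39⌋ = 5 fall short, and at least 4 are ≥ 166.
Exactly 4 works: 4 values at 204 and 5 at 165 total 1641; lower one of the high values by 15 (still ≥ 166) to hit 1626.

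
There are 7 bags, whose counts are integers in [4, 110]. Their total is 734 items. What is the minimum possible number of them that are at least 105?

Suppose at most 7 − j of them reach 105; then j values are ≤ 104 and the rest ≤ 110.
The total is then ≤ 104·j + 110·(7 − j) = 770 − 6j. For this to be ≥ 734 we need j ≤ 6, so at least 7 − 6 = 1 must reach 105.
Exactly 1 works: 1 value at 110 and 6 at 104 total 734.

1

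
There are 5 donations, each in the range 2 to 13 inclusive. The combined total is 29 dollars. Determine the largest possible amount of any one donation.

13

Maximizing one value means minimizing the remaining 4.
The other 4 contribute at least 4 × 2 = 8, leaving at most 29 − 8 = 21.
But each donation is capped at 13, so the maximum is 13.
Achievable: one at 13 and the other 4 totalling 16, which fits since 4 × 2 ≤ 16 ≤ 4 × 13.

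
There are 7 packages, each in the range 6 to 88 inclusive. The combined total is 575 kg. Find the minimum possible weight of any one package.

Minimizing one value means maximizing the remaining 6.
The other 6 contribute at most 6 × 88 = 528, leaving at least 575 − 528 = 47.
Since 47 ≥ 6, this is achievable: one at 47 and 6 at 88.

47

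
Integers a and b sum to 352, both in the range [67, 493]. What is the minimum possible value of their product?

For a fixed sum, ab is smallest when a and b are as far apart as possible.
The extreme feasible split is a = 67, b = 285, giving ab = 19095.

19095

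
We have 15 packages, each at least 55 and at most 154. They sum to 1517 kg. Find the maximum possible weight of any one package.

154

Maximizing one value means minimizing the remaining 14.
The other 14 contribute at least 14 × 55 = 770, leaving at most 1517 − 770 = 747.
But each package is capped at 154, so the maximum is 154.
Achievable: one at 154 and the other 14 totalling 1363, which fits since 14 × 55 ≤ 1363 ≤ 14 × 154.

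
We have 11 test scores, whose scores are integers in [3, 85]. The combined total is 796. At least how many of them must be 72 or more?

If only k of them are at least 72, the other 11 − k are at most 71, so the total is at most k·85 + (11 − k)·71.
This must reach 796, so k·85 + (11 − k)·71 ≥ 796, giving k ≥ 2.
Exactly 2 works: 2 values at 85 and 9 at 71 total 809; lower one of the high values by 13 (still ≥ 72) to hit 796.

2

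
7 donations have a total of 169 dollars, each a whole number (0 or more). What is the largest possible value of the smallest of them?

24

The 7 values sum to 169, so their minimum is at most ⌊169/7⌋ = 24.
Taking 6 copies of 24 and 1 copy of 25 gives exactly 169, so 24 is attained.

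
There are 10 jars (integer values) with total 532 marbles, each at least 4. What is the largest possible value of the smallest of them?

53

The 10 values sum to 532, so their minimum is at most ⌊532/10⌋ = 53.
Equality holds with 8 values of 53 and 2 values of 54.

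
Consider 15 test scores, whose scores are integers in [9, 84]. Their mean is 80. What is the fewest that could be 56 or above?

13

The total is 15 × 80 = 1200.
If only k of them are at least 56, the other 15 − k are at most 55, so the total is at most k·84 + (15 − k)·55.
This must reach 1200, so k·84 + (15 − k)·55 ≥ 1200, giving k ≥ 13.
Exactly 13 works: 13 values at 84 and 2 at 55 total 1202; lower one of the high values by 2 (still ≥ 56) to hit 1200.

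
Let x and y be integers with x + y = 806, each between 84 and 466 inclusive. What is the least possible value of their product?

xy = x(806 − x) is concave in x, so over [340, 466] it is minimized at an endpoint.
At the endpoint x = 340, y = 806 − 340 = 466, so xy = 340 × 466 = 158440.

158440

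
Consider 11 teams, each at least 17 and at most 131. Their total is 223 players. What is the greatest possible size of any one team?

To make one team as large as possible, make the other 10 as small as possible.
The other 10 contribute at least 10 × 17 = 170, leaving at most 223 − 170 = 53.
Since 53 ≤ 131, this is achievable: one at 53 and 10 at 17.

53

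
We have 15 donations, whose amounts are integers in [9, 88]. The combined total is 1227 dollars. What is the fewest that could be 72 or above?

10

Suppose at most 15 − j of them reach 72; then j values are ≤ 71 and the rest ≤ 88.
The total is then ≤ 71·j + 88·(15 − j) = 1320 − 17j. For this to be ≥ 1227 we need j ≤ 5, so at least 15 − 5 = 10 must reach 72.
Exactly 10 works: 10 values at 88 and 5 at 71 total 1235; lower one of the high values by 8 (still ≥ 72) to hit 1227.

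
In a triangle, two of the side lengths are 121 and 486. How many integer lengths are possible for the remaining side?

The triangle inequality gives |121 − 486| < c < 121 + 486, i.e. 365 < c < 607.
So c can be any integer from 366 to 606: 241 values.

241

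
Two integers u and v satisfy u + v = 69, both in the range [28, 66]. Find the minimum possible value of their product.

For a fixed sum, uv is smallest when u and v are as far apart as possible.
At the endpoint u = 28, v = 69 − 28 = 41, so uv = 28 × 41 = 1148.

1148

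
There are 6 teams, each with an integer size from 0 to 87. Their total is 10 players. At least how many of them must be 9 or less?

5

Each value above 9 is at least 10, contributing at least 10 − 0 = 10 above the floor 0.
The sum exceeds the floor total 0 by 10, so at most ⌊10/10⌋ = 1 exceed 9, and at least 5 are ≤ 9.
Exactly 5 works: 5 values at 0 and 1 at 10 total 10.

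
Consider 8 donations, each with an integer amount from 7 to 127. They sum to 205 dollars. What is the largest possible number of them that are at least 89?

If k of the values are ≥ 89, the total is ≥ 89k + 7(8 − k).
Setting 89k + 7(8 − k) ≤ 205 gives 82k ≤ 149, so k ≤ 1.
k = 1 is achieved by 1 value at 89 and 7 at 7, total 138; add 67 to one value (staying below 89) to reach 205.

1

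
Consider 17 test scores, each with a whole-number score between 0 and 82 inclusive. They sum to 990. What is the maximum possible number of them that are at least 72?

13

With k values at 72 or above and the rest at least 0, the sum is at least 0 + 72k.
Since the sum is 990, we need 72k ≤ 990, i.e. k ≤ 13.
k = 13 is achieved by 13 values at 72 and 4 at 0, total 936; add 54 to one value (staying below 72) to reach 990.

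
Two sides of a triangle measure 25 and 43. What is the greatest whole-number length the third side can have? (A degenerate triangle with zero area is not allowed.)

67

The third side must be less than 25 + 43 = 68.
The largest integer below 68 is 67.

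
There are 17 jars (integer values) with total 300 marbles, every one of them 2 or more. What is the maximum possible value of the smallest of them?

17

The average is 300/17 < 18, so some value is ≤ 17.
Equality holds with 6 values of 17 and 11 values of 18.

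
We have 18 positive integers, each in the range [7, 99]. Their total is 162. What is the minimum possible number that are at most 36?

If only k of them are at most 36, the other 18 − k are at least 37, so the total is at least (18 − k)·37 + k·7.
This is ≤ 162, so (18 − k)·37 + 7k ≤ 162, which gives k ≥ 17.
Exactly 17 works: 17 values at 7 and 1 at 37 total 156; raise one of the low values by 6 (still ≤ 36) to hit 162.

17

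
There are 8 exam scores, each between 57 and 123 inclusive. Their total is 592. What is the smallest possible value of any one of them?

57

Minimizing one value means maximizing the remaining 7.
The other 7 can take up 7 × 123 = 861 ≥ 592 − 57, so one score can sit at its floor of 57.
Achievable: one at 57 and the other 7 totalling 535, which fits since 7 × 57 ≤ 535 ≤ 7 × 123.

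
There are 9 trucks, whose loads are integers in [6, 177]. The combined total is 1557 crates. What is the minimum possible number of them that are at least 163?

7

Suppose at most 9 − j of them reach 163; then j values are ≤ 162 and the rest ≤ 177.
The total is then ≤ 162·j + 177·(9 − j) = 1593 − 15j. For this to be ≥ 1557 we need j ≤ 2, so at least 9 − 2 = 7 must reach 163.
Exactly 7 works: 7 values at 177 and 2 at 162 total 1563; lower one of the high values by 6 (still ≥ 163) to hit 1557.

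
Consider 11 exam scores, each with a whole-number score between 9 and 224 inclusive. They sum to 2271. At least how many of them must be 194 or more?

5

Suppose at most 11 − j of them reach 194; then j values are ≤ 193 and the rest ≤ 224.
The total is then ≤ 193·j + 224·(11 − j) = 2464 − 31j. For this to be ≥ 2271 we need j ≤ 6, so at least 11 − 6 = 5 must reach 194.
Exactly 5 works: 5 values at 224 and 6 at 193 total 2278; lower one of the high values by 7 (still ≥ 194) to hit 2271.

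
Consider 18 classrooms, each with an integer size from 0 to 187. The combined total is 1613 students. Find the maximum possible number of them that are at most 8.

Each value at 8 or below falls at least 187 − 8 = 179 short of the ceiling 187.
The ceiling total is 18 × 187 = 3366, and we need 1613, so at most ⌊(3366 − 1613)/179⌋ = 9 can be that low.
k = 9 is achieved by 9 values at 8 and 9 at 187, total 1755; lower one of the 187's by 142 (still > 8) to reach 1613.

9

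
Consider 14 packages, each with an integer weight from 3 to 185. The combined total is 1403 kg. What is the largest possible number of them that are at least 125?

With k values at 125 or above and the rest at least 3, the sum is at least 42 + 122k.
Since the sum is 1403, we need 122k ≤ 1361, i.e. k ≤ 11.
k = 11 is achieved by 11 values at 125 and 3 at 3, total 1384; add 19 to one value (staying below 125) to reach 1403.

11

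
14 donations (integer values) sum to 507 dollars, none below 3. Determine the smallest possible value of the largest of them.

37

If every one of the 14 were at most 36, the total would be at most 14 × 36 = 504 < 507.
Equality holds with 3 values of 37 and 11 values of 36.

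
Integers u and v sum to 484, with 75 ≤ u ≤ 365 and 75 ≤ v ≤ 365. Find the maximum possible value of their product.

58564

With u + v fixed, uv peaks when the two are closest together.
Taking u = 242 and v = 242 (both in [75, 365]) gives uv = 58564.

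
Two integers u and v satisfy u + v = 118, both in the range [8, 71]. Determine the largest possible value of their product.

3481

For a fixed sum, the product uv is largest when u and v are as close as possible.
Taking u = 59 and v = 59 (both in [8, 71]) gives uv = 3481.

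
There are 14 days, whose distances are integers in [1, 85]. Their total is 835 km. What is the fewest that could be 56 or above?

Suppose at most 14 − j of them reach 56; then j values are ≤ 55 and the rest ≤ 85.
The total is then ≤ 55·j + 85·(14 − j) = 1190 − 30j. For this to be ≥ 835 we need j ≤ 11, so at least 14 − 11 = 3 must reach 56.
Exactly 3 works: 3 values at 85 and 11 at 55 total 860; lower one of the high values by 25 (still ≥ 56) to hit 835.

3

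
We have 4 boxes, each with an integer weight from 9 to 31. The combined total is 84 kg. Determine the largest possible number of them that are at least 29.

2

Suppose k of them are at least 29. Those contribute at least 29 each and the other 4 − k at least 9 each.
So the total is at least 29k + 9(4 − k) = 36 + 20k. This must be ≤ 84, giving k ≤ 2.
k = 2 is achieved by 2 values at 29 and 2 at 9, total 76; add 8 to one value (staying below 29) to reach 84.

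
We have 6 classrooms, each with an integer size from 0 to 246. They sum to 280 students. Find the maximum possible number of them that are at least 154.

1

If k of the values are ≥ 154, the total is ≥ 154k + 0(6 − k).
Setting 154k + 0(6 − k) ≤ 280 gives 154k ≤ 280, so k ≤ 1.
k = 1 is achieved by 1 value at 154 and 5 at 0, total 154; add 126 to one value (staying below 154) to reach 280.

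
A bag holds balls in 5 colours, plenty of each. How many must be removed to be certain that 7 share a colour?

In the worst case you draw 6 of each of the 5 colours: 5 × 6 = 30.
One more forces 7 of some colour, so 30 + 1 = 31.

31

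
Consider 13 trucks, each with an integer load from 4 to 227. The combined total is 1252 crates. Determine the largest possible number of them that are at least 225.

If k of the values are ≥ 225, the total is ≥ 225k + 4(13 − k).
Setting 225k + 4(13 − k) ≤ 1252 gives 221k ≤ 1200, so k ≤ 5.
k = 5 is achieved by 5 values at 225 and 8 at 4, total 1157; add 95 to one value (staying below 225) to reach 1252.

5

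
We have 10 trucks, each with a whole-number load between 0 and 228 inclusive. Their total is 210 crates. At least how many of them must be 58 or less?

Each value above 58 is at least 59, contributing at least 59 − 0 = 59 above the floor 0.
The sum exceeds the floor total 0 by 210, so at most ⌊210/59⌋ = 3 exceed 58, and at least 7 are ≤ 58.
Exactly 7 works: 7 values at 0 and 3 at 59 total 177; raise one of the low values by 33 (still ≤ 58) to hit 210.

7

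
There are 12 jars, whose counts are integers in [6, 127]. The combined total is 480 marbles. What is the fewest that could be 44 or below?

Each value above 44 is at least 45, contributing at least 45 − 6 = 39 above the floor 6.
The sum exceeds the floor total 72 by 408, so at most ⌊408/39⌋ = 10 exceed 44, and at least 2 are ≤ 44.
Exactly 2 works: 2 values at 6 and 10 at 45 total 462; raise one of the low values by 18 (still ≤ 44) to hit 480.

2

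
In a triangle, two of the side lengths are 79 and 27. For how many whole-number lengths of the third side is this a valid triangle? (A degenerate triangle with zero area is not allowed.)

The triangle inequality gives |79 − 27| < c < 79 + 27, i.e. 52 < c < 106.
So c can be any integer from 53 to 105: 53 values.

53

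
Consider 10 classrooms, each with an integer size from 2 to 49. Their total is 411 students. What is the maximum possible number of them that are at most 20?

Each value at 20 or below falls at least 49 − 20 = 29 short of the ceiling 49.
The ceiling total is 10 × 49 = 490, and we need 411, so at most ⌊(490 − 411)/29⌋ = 2 can be that low.
k = 2 is achieved by 2 values at 20 and 8 at 49, total 432; lower one of the 49's by 21 (still > 20) to reach 411.

2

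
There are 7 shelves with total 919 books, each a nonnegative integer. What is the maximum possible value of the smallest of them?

The 7 values sum to 919, so their minimum is at most ⌊919/7⌋ = 131.
Achievable: 5 of them at 131 and 2 at 132 total 919.

131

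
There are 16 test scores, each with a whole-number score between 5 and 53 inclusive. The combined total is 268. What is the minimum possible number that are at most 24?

Each value above 24 is at least 25, contributing at least 25 − 5 = 20 above the floor 5.
The sum exceeds the floor total 80 by 188, so at most ⌊188/20⌋ = 9 exceed 24, and at least 7 are ≤ 24.
Exactly 7 works: 7 values at 5 and 9 at 25 total 260; raise one of the low values by 8 (still ≤ 24) to hit 268.

7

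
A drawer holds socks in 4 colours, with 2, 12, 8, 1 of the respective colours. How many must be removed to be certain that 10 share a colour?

In the worst case you take as many as possible of each colour without reaching 10: 2 + 9 + 8 + 1 = 20.
The next one must give 10 of some colour, so 20 + 1 = 21.

21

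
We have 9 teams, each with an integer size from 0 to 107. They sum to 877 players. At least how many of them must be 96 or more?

2

Each value short of 96 is at most 95, costing at least 107 − 95 = 12 against the maximum total of 963.
We can afford to lose at most 963 − 877 = 86, so at most ⌊86/12⌋ = 7 fall short, and at least 2 are ≥ 96.
Exactly 2 works: 2 values at 107 and 7 at 95 total 879; lower one of the high values by 2 (still ≥ 96) to hit 877.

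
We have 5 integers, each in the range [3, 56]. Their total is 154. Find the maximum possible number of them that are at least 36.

With k values at 36 or above and the rest at least 3, the sum is at least 15 + 33k.
Since the sum is 154, we need 33k ≤ 139, i.e. k ≤ 4.
k = 4 is achieved by 4 values at 36 and 1 at 3, total 147; add 7 to one value (staying below 36) to reach 154.

4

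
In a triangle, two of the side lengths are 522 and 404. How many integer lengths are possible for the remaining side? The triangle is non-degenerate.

The triangle inequality gives |522 − 404| < c < 522 + 404, i.e. 118 < c < 926.
So c can be any integer from 119 to 925: 807 values.

807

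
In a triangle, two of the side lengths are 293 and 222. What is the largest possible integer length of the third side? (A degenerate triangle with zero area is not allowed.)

514

The third side must be less than 293 + 222 = 515.
The largest integer below 515 is 514.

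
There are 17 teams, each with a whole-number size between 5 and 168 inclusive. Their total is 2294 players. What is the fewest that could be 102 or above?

9

Each value short of 102 is at most 101, costing at least 168 − 101 = 67 against the maximum total of 2856.
We can afford to lose at most 2856 − 2294 = 562, so at most ⌊562/67⌋ = 8 fall short, and at least 9 are ≥ 102.
Exactly 9 works: 9 values at 168 and 8 at 101 total 2320; lower one of the high values by 26 (still ≥ 102) to hit 2294.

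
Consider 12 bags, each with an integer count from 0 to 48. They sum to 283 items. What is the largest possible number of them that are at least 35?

With k values at 35 or above and the rest at least 0, the sum is at least 0 + 35k.
Since the sum is 283, we need 35k ≤ 283, i.e. k ≤ 8.
k = 8 is achieved by 8 values at 35 and 4 at 0, total 280; add 3 to one value (staying below 35) to reach 283.

8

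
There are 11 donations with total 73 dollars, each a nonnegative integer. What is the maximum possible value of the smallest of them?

6

The average is 73/11 < 7, so some value is ≤ 6.
Achievable: 4 of them at 6 and 7 at 7 total 73.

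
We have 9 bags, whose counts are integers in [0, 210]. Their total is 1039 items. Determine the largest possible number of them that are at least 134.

If k of the values are ≥ 134, the total is ≥ 134k + 0(9 − k).
Setting 134k + 0(9 − k) ≤ 1039 gives 134k ≤ 1039, so k ≤ 7.
k = 7 is achieved by 7 values at 134 and 2 at 0, total 938; add 101 to one value (staying below 134) to reach 1039.

7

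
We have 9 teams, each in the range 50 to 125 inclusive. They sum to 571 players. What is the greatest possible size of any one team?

To make one team as large as possible, make the other 8 as small as possible.
The other 8 contribute at least 8 × 50 = 400, leaving at most 571 − 400 = 171.
But each team is capped at 125, so the maximum is 125.
Achievable: one at 125 and the other 8 totalling 446, which fits since 8 × 50 ≤ 446 ≤ 8 × 125.

125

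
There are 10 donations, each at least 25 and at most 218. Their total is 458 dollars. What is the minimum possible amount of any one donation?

Minimizing one value means maximizing the remaining 9.
The other 9 can take up 9 × 218 = 1962 ≥ 458 − 25, so one donation can sit at its floor of 25.
Achievable: one at 25 and the other 9 totalling 433, which fits since 9 × 25 ≤ 433 ≤ 9 × 218.

25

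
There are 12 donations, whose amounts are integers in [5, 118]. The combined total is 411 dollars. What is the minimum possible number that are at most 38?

2

Let j be the number exceeding 38. Then the total is ≥ 39·j + 5·(12 − j) = 60 + 34j.
So 34j ≤ 351 and j ≤ 10; hence at least 12 − 10 = 2 are ≤ 38.
Exactly 2 works: 2 values at 5 and 10 at 39 total 400; raise one of the low values by 11 (still ≤ 38) to hit 411.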